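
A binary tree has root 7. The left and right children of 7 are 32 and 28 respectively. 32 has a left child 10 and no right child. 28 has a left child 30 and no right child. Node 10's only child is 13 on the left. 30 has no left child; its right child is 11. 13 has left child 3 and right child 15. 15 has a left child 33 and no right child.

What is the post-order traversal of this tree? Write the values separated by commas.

3, 33, 15, 13, 10, 32, 11, 30, 28, 7

Post-order visits the left subtree, then the right subtree, then the node.
At 7: go left to 32.
  At 32: go left to 10.
    At 10: go left to 13.
      At 13: go left to 3.
        3 is a leaf — visit 3.
      At 13: go right to 15.
        At 15: go left to 33.
          33 is a leaf — visit 33.
        At 15: no right child.
        Visit 15.
      Visit 13.
    At 10: no right child.
    Visit 10.
  At 32: no right child.
  Visit 32.
At 7: go right to 28.
  At 28: go left to 30.
    At 30: no left child.
    At 30: go right to 11.
      11 is a leaf — visit 11.
    Visit 30.
  At 28: no right child.
  Visit 28.
Visit 7.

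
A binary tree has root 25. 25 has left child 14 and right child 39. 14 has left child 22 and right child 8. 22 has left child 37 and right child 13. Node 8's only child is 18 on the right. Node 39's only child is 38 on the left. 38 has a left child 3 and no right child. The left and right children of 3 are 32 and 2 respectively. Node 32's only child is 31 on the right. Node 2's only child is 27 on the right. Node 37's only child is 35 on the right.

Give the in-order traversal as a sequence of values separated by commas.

In-order visits the left subtree, then the node, then the right subtree.
At 25: go left to 14.
  At 14: go left to 22.
    At 22: go left to 37.
      At 37: no left child.
      Visit 37.
      At 37: go right to 35.
        35 is a leaf — visit 35.
    Visit 22.
    At 22: go right to 13.
      13 is a leaf — visit 13.
  Visit 14.
  At 14: go right to 8.
    At 8: no left child.
    Visit 8.
    At 8: go right to 18.
      18 is a leaf — visit 18.
Visit 25.
At 25: go right to 39.
  At 39: go left to 38.
    At 38: go left to 3.
      At 3: go left to 32.
        At 32: no left child.
        Visit 32.
        At 32: go right to 31.
          31 is a leaf — visit 31.
      Visit 3.
      At 3: go right to 2.
        At 2: no left child.
        Visit 2.
        At 2: go right to 27.
          27 is a leaf — visit 27.
    Visit 38.
    At 38: no right child.
  Visit 39.
  At 39: no right child.

37, 35, 22, 13, 14, 8, 18, 25, 32, 31, 3, 2, 27, 38, 39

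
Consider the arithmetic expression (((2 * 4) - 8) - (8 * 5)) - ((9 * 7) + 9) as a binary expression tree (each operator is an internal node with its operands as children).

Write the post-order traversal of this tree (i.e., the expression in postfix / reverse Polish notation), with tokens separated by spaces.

2 4 * 8 - 8 5 * - 9 7 * 9 + -

Post-order on an expression tree gives postfix notation: for each operator, emit left operand, right operand, then the operator.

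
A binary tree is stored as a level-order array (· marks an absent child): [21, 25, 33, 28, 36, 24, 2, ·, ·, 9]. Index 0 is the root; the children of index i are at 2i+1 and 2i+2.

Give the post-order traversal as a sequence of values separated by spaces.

28 9 36 25 24 2 33 21

Post-order visits the left subtree, then the right subtree, then the node.
At 21: go left to 25.
  At 25: go left to 28.
    28 is a leaf — visit 28.
  At 25: go right to 36.
    At 36: go left to 9.
      9 is a leaf — visit 9.
    At 36: no right child.
    Visit 36.
  Visit 25.
At 21: go right to 33.
  At 33: go left to 24.
    24 is a leaf — visit 24.
  At 33: go right to 2.
    2 is a leaf — visit 2.
  Visit 33.
Visit 21.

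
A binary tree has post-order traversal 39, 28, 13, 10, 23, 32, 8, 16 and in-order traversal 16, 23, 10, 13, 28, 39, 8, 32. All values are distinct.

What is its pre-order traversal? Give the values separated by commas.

16, 8, 23, 10, 13, 28, 39, 32

The last element of post-order is the root; it splits in-order into left and right subtrees.
Root 16: left subtree has 0 nodes { }, right has 7 {23, 10, 13, 28, 39, 8, 32}.
  Root 8: left subtree has 5 nodes {23, 10, 13, 28, 39}, right has 1 {32}.
    Root 23: left subtree has 0 nodes { }, right has 4 {10, 13, 28, 39}.
      Root 10: left subtree has 0 nodes { }, right has 3 {13, 28, 39}.
        Root 13: left subtree has 0 nodes { }, right has 2 {28, 39}.
          Root 28: left subtree has 0 nodes { }, right has 1 {39}.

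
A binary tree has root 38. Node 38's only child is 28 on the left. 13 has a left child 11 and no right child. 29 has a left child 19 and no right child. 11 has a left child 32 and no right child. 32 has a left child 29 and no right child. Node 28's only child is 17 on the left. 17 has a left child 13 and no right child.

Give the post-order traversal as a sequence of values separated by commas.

19, 29, 32, 11, 13, 17, 28, 38

Post-order visits the left subtree, then the right subtree, then the node.
At 38: go left to 28.
  At 28: go left to 17.
    At 17: go left to 13.
      At 13: go left to 11.
        At 11: go left to 32.
          At 32: go left to 29.
            At 29: go left to 19.
              19 is a leaf — visit 19.
            At 29: no right child.
            Visit 29.
          At 32: no right child.
          Visit 32.
        At 11: no right child.
        Visit 11.
      At 13: no right child.
      Visit 13.
    At 17: no right child.
    Visit 17.
  At 28: no right child.
  Visit 28.
At 38: no right child.
Visit 38.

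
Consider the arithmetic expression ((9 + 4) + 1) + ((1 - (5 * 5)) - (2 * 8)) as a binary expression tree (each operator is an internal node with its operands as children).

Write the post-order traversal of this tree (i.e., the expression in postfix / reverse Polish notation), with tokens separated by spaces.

9 4 + 1 + 1 5 5 * - 2 8 * - +

Post-order on an expression tree gives postfix notation: for each operator, emit left operand, right operand, then the operator.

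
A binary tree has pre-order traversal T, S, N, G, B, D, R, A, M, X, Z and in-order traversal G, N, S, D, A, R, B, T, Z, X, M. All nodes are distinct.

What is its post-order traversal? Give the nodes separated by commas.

The first element of pre-order is the root; it splits in-order into left and right subtrees.
Root T: left subtree has 7 nodes {G, N, S, D, A, R, B}, right has 3 {Z, X, M}.
  Root S: left subtree has 2 nodes {G, N}, right has 4 {D, A, R, B}.
    Root N: left subtree has 1 node {G}, right has 0 { }.
    Root B: left subtree has 3 nodes {D, A, R}, right has 0 { }.
      Root D: left subtree has 0 nodes { }, right has 2 {A, R}.
        Root R: left subtree has 1 node {A}, right has 0 { }.
  Root M: left subtree has 2 nodes {Z, X}, right has 0 { }.
    Root X: left subtree has 1 node {Z}, right has 0 { }.

G, N, A, R, D, B, S, Z, X, M, T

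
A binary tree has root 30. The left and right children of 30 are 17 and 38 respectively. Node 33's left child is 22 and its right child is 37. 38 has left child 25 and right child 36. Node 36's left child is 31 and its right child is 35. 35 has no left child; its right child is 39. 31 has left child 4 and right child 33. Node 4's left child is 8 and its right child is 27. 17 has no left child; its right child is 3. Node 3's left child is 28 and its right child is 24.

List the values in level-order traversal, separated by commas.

30, 17, 38, 3, 25, 36, 28, 24, 31, 35, 4, 33, 39, 8, 27, 22, 37

Level-order visits nodes level by level from the root, left to right within each level.
Level 0: 30
Level 1: 17, 38
Level 2: 3, 25, 36
Level 3: 28, 24, 31, 35
Level 4: 4, 33, 39
Level 5: 8, 27, 22, 37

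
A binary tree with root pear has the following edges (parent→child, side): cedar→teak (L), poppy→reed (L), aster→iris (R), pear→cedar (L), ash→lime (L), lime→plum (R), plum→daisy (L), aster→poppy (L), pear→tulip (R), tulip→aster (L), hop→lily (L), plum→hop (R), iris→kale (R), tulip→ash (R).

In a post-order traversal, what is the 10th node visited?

Post-order visits the left subtree, then the right subtree, then the node.
At pear: go left to cedar.
  At cedar: go left to teak.
    teak is a leaf — visit teak.
  At cedar: no right child.
  Visit cedar.
At pear: go right to tulip.
  At tulip: go left to aster.
    At aster: go left to poppy.
      At poppy: go left to reed.
        reed is a leaf — visit reed.
      At poppy: no right child.
      Visit poppy.
    At aster: go right to iris.
      At iris: no left child.
      At iris: go right to kale.
        kale is a leaf — visit kale.
      Visit iris.
    Visit aster.
  At tulip: go right to ash.
    At ash: go left to lime.
      At lime: no left child.
      At lime: go right to plum.
        At plum: go left to daisy.
          daisy is a leaf — visit daisy.
        At plum: go right to hop.
          At hop: go left to lily.
            lily is a leaf — visit lily.
          At hop: no right child.
          Visit hop.
        Visit plum.
      Visit lime.
    At ash: no right child.
    Visit ash.
  Visit tulip.
Visit pear.
Full post-order sequence: teak, cedar, reed, poppy, kale, iris, aster, daisy, lily, hop, plum, lime, ash, tulip, pear.

hop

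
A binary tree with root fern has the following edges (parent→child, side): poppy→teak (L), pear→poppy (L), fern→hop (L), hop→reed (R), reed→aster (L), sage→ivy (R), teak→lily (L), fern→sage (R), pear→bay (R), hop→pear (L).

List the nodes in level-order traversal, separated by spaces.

fern hop sage pear reed ivy poppy bay aster teak lily

Level-order visits nodes level by level from the root, left to right within each level.
Level 0: fern
Level 1: hop, sage
Level 2: pear, reed, ivy
Level 3: poppy, bay, aster
Level 4: teak
Level 5: lily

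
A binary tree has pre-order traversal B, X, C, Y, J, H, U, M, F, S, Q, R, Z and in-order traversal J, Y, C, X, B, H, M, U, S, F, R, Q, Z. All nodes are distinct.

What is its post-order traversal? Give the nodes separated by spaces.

J Y C X M S R Z Q F U H B

The first element of pre-order is the root; it splits in-order into left and right subtrees.
Root B: left subtree has 4 nodes {J, Y, C, X}, right has 8 {H, M, U, S, F, R, Q, Z}.
  Root X: left subtree has 3 nodes {J, Y, C}, right has 0 { }.
    Root C: left subtree has 2 nodes {J, Y}, right has 0 { }.
      Root Y: left subtree has 1 node {J}, right has 0 { }.
  Root H: left subtree has 0 nodes { }, right has 7 {M, U, S, F, R, Q, Z}.
    Root U: left subtree has 1 node {M}, right has 5 {S, F, R, Q, Z}.
      Root F: left subtree has 1 node {S}, right has 3 {R, Q, Z}.
        Root Q: left subtree has 1 node {R}, right has 1 {Z}.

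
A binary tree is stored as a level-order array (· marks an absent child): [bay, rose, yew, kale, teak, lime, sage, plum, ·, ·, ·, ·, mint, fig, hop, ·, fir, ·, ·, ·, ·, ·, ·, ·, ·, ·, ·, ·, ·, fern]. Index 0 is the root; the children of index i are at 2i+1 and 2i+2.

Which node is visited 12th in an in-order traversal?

In-order visits the left subtree, then the node, then the right subtree.
At bay: go left to rose.
  At rose: go left to kale.
    At kale: go left to plum.
      At plum: no left child.
      Visit plum.
      At plum: go right to fir.
        fir is a leaf — visit fir.
    Visit kale.
    At kale: no right child.
  Visit rose.
  At rose: go right to teak.
    teak is a leaf — visit teak.
Visit bay.
At bay: go right to yew.
  At yew: go left to lime.
    At lime: no left child.
    Visit lime.
    At lime: go right to mint.
      mint is a leaf — visit mint.
  Visit yew.
  At yew: go right to sage.
    At sage: go left to fig.
      fig is a leaf — visit fig.
    Visit sage.
    At sage: go right to hop.
      At hop: go left to fern.
        fern is a leaf — visit fern.
      Visit hop.
      At hop: no right child.
Full in-order sequence: plum, fir, kale, rose, teak, bay, lime, mint, yew, fig, sage, fern, hop.

fern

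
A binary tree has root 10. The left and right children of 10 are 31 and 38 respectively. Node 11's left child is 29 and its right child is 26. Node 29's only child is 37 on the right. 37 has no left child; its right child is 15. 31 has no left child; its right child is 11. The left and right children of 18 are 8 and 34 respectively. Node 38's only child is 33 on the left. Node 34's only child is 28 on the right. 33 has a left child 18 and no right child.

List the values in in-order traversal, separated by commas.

31, 29, 37, 15, 11, 26, 10, 8, 18, 34, 28, 33, 38

In-order visits the left subtree, then the node, then the right subtree.
At 10: go left to 31.
  At 31: no left child.
  Visit 31.
  At 31: go right to 11.
    At 11: go left to 29.
      At 29: no left child.
      Visit 29.
      At 29: go right to 37.
        At 37: no left child.
        Visit 37.
        At 37: go right to 15.
          15 is a leaf — visit 15.
    Visit 11.
    At 11: go right to 26.
      26 is a leaf — visit 26.
Visit 10.
At 10: go right to 38.
  At 38: go left to 33.
    At 33: go left to 18.
      At 18: go left to 8.
        8 is a leaf — visit 8.
      Visit 18.
      At 18: go right to 34.
        At 34: no left child.
        Visit 34.
        At 34: go right to 28.
          28 is a leaf — visit 28.
    Visit 33.
    At 33: no right child.
  Visit 38.
  At 38: no right child.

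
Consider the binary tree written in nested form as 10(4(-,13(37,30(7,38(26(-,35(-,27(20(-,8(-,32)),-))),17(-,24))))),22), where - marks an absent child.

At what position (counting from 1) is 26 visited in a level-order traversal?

Level-order visits nodes level by level from the root, left to right within each level.
Level 0: 10
Level 1: 4, 22
Level 2: 13
Level 3: 37, 30
Level 4: 7, 38
Level 5: 26, 17
Level 6: 35, 24
Level 7: 27
Level 8: 20
Level 9: 8
Level 10: 32
Full level-order sequence: 10, 4, 22, 13, 37, 30, 7, 38, 26, 17, 35, 24, 27, 20, 8, 32.

9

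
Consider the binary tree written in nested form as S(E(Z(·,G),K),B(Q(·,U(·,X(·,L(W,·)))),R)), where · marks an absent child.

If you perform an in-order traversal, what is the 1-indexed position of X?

In-order visits the left subtree, then the node, then the right subtree.
At S: go left to E.
  At E: go left to Z.
    At Z: no left child.
    Visit Z.
    At Z: go right to G.
      G is a leaf — visit G.
  Visit E.
  At E: go right to K.
    K is a leaf — visit K.
Visit S.
At S: go right to B.
  At B: go left to Q.
    At Q: no left child.
    Visit Q.
    At Q: go right to U.
      At U: no left child.
      Visit U.
      At U: go right to X.
        At X: no left child.
        Visit X.
        At X: go right to L.
          At L: go left to W.
            W is a leaf — visit W.
          Visit L.
          At L: no right child.
  Visit B.
  At B: go right to R.
    R is a leaf — visit R.
Full in-order sequence: Z, G, E, K, S, Q, U, X, W, L, B, R.

8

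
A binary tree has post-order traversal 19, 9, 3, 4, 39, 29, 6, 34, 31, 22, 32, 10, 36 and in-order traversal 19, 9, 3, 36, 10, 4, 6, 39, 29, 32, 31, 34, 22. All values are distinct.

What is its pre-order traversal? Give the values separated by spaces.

36 3 9 19 10 32 6 4 29 39 22 31 34

The last element of post-order is the root; it splits in-order into left and right subtrees.
Root 36: left subtree has 3 nodes {19, 9, 3}, right has 9 {10, 4, 6, 39, 29, 32, 31, 34, 22}.
  Root 3: left subtree has 2 nodes {19, 9}, right has 0 { }.
    Root 9: left subtree has 1 node {19}, right has 0 { }.
  Root 10: left subtree has 0 nodes { }, right has 8 {4, 6, 39, 29, 32, 31, 34, 22}.
    Root 32: left subtree has 4 nodes {4, 6, 39, 29}, right has 3 {31, 34, 22}.
      Root 6: left subtree has 1 node {4}, right has 2 {39, 29}.
        Root 29: left subtree has 1 node {39}, right has 0 { }.
      Root 22: left subtree has 2 nodes {31, 34}, right has 0 { }.
        Root 31: left subtree has 0 nodes { }, right has 1 {34}.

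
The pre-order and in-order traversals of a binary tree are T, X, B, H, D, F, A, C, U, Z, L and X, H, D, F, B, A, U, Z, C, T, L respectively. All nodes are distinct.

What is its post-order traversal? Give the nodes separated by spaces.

F D H Z U C A B X L T

The first element of pre-order is the root; it splits in-order into left and right subtrees.
Root T: left subtree has 9 nodes {X, H, D, F, B, A, U, Z, C}, right has 1 {L}.
  Root X: left subtree has 0 nodes { }, right has 8 {H, D, F, B, A, U, Z, C}.
    Root B: left subtree has 3 nodes {H, D, F}, right has 4 {A, U, Z, C}.
      Root H: left subtree has 0 nodes { }, right has 2 {D, F}.
        Root D: left subtree has 0 nodes { }, right has 1 {F}.
      Root A: left subtree has 0 nodes { }, right has 3 {U, Z, C}.
        Root C: left subtree has 2 nodes {U, Z}, right has 0 { }.
          Root U: left subtree has 0 nodes { }, right has 1 {Z}.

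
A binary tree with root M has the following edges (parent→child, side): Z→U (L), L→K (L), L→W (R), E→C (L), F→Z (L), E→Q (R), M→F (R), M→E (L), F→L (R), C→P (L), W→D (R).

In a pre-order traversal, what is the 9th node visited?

Pre-order visits the node, then its left subtree, then its right subtree.
Visit M.
At M: go left to E.
  Visit E.
  At E: go left to C.
    Visit C.
    At C: go left to P.
      P is a leaf — visit P.
    At C: no right child.
  At E: go right to Q.
    Q is a leaf — visit Q.
At M: go right to F.
  Visit F.
  At F: go left to Z.
    Visit Z.
    At Z: go left to U.
      U is a leaf — visit U.
    At Z: no right child.
  At F: go right to L.
    Visit L.
    At L: go left to K.
      K is a leaf — visit K.
    At L: go right to W.
      Visit W.
      At W: no left child.
      At W: go right to D.
        D is a leaf — visit D.
Full pre-order sequence: M, E, C, P, Q, F, Z, U, L, K, W, D.

L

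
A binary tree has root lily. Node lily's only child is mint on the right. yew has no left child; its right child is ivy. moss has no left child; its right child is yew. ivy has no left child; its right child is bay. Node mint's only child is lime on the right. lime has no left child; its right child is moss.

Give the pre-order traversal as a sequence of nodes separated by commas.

Pre-order visits the node, then its left subtree, then its right subtree.
Visit lily.
At lily: no left child.
At lily: go right to mint.
  Visit mint.
  At mint: no left child.
  At mint: go right to lime.
    Visit lime.
    At lime: no left child.
    At lime: go right to moss.
      Visit moss.
      At moss: no left child.
      At moss: go right to yew.
        Visit yew.
        At yew: no left child.
        At yew: go right to ivy.
          Visit ivy.
          At ivy: no left child.
          At ivy: go right to bay.
            bay is a leaf — visit bay.

lily, mint, lime, moss, yew, ivy, bay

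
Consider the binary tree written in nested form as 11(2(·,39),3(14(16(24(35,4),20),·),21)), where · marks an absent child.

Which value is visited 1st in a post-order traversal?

39

Post-order visits the left subtree, then the right subtree, then the node.
At 11: go left to 2.
  At 2: no left child.
  At 2: go right to 39.
    39 is a leaf — visit 39.
  Visit 2.
At 11: go right to 3.
  At 3: go left to 14.
    At 14: go left to 16.
      At 16: go left to 24.
        At 24: go left to 35.
          35 is a leaf — visit 35.
        At 24: go right to 4.
          4 is a leaf — visit 4.
        Visit 24.
      At 16: go right to 20.
        20 is a leaf — visit 20.
      Visit 16.
    At 14: no right child.
    Visit 14.
  At 3: go right to 21.
    21 is a leaf — visit 21.
  Visit 3.
Visit 11.
Full post-order sequence: 39, 2, 35, 4, 24, 20, 16, 14, 21, 3, 11.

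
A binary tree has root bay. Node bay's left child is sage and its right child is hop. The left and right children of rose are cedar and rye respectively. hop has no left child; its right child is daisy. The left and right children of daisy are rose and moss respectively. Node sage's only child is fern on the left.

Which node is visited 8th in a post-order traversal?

Post-order visits the left subtree, then the right subtree, then the node.
At bay: go left to sage.
  At sage: go left to fern.
    fern is a leaf — visit fern.
  At sage: no right child.
  Visit sage.
At bay: go right to hop.
  At hop: no left child.
  At hop: go right to daisy.
    At daisy: go left to rose.
      At rose: go left to cedar.
        cedar is a leaf — visit cedar.
      At rose: go right to rye.
        rye is a leaf — visit rye.
      Visit rose.
    At daisy: go right to moss.
      moss is a leaf — visit moss.
    Visit daisy.
  Visit hop.
Visit bay.
Full post-order sequence: fern, sage, cedar, rye, rose, moss, daisy, hop, bay.

hop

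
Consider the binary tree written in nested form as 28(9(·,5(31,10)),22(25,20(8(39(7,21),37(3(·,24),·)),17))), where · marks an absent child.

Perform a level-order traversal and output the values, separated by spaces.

Level-order visits nodes level by level from the root, left to right within each level.
Level 0: 28
Level 1: 9, 22
Level 2: 5, 25, 20
Level 3: 31, 10, 8, 17
Level 4: 39, 37
Level 5: 7, 21, 3
Level 6: 24

28 9 22 5 25 20 31 10 8 17 39 37 7 21 3 24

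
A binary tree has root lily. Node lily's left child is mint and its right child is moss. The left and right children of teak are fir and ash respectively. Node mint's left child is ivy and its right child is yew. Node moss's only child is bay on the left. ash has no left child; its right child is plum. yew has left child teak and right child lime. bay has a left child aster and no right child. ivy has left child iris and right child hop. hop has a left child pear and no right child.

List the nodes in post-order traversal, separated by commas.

Post-order visits the left subtree, then the right subtree, then the node.
At lily: go left to mint.
  At mint: go left to ivy.
    At ivy: go left to iris.
      iris is a leaf — visit iris.
    At ivy: go right to hop.
      At hop: go left to pear.
        pear is a leaf — visit pear.
      At hop: no right child.
      Visit hop.
    Visit ivy.
  At mint: go right to yew.
    At yew: go left to teak.
      At teak: go left to fir.
        fir is a leaf — visit fir.
      At teak: go right to ash.
        At ash: no left child.
        At ash: go right to plum.
          plum is a leaf — visit plum.
        Visit ash.
      Visit teak.
    At yew: go right to lime.
      lime is a leaf — visit lime.
    Visit yew.
  Visit mint.
At lily: go right to moss.
  At moss: go left to bay.
    At bay: go left to aster.
      aster is a leaf — visit aster.
    At bay: no right child.
    Visit bay.
  At moss: no right child.
  Visit moss.
Visit lily.

iris, pear, hop, ivy, fir, plum, ash, teak, lime, yew, mint, aster, bay, moss, lily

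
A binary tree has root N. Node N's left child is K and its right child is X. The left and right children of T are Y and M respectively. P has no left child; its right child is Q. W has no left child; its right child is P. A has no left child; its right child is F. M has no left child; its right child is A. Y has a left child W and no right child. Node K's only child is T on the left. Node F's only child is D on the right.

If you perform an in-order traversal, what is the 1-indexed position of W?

1

In-order visits the left subtree, then the node, then the right subtree.
At N: go left to K.
  At K: go left to T.
    At T: go left to Y.
      At Y: go left to W.
        At W: no left child.
        Visit W.
        At W: go right to P.
          At P: no left child.
          Visit P.
          At P: go right to Q.
            Q is a leaf — visit Q.
      Visit Y.
      At Y: no right child.
    Visit T.
    At T: go right to M.
      At M: no left child.
      Visit M.
      At M: go right to A.
        At A: no left child.
        Visit A.
        At A: go right to F.
          At F: no left child.
          Visit F.
          At F: go right to D.
            D is a leaf — visit D.
  Visit K.
  At K: no right child.
Visit N.
At N: go right to X.
  X is a leaf — visit X.
Full in-order sequence: W, P, Q, Y, T, M, A, F, D, K, N, X.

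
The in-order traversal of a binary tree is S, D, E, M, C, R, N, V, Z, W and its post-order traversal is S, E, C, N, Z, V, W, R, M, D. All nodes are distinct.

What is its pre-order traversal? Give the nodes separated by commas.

The last element of post-order is the root; it splits in-order into left and right subtrees.
Root D: left subtree has 1 node {S}, right has 8 {E, M, C, R, N, V, Z, W}.
  Root M: left subtree has 1 node {E}, right has 6 {C, R, N, V, Z, W}.
    Root R: left subtree has 1 node {C}, right has 4 {N, V, Z, W}.
      Root W: left subtree has 3 nodes {N, V, Z}, right has 0 { }.
        Root V: left subtree has 1 node {N}, right has 1 {Z}.

D, S, M, E, R, C, W, V, N, Z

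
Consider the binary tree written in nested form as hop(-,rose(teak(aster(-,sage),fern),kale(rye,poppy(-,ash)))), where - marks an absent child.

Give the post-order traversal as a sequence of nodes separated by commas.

Post-order visits the left subtree, then the right subtree, then the node.
At hop: no left child.
At hop: go right to rose.
  At rose: go left to teak.
    At teak: go left to aster.
      At aster: no left child.
      At aster: go right to sage.
        sage is a leaf — visit sage.
      Visit aster.
    At teak: go right to fern.
      fern is a leaf — visit fern.
    Visit teak.
  At rose: go right to kale.
    At kale: go left to rye.
      rye is a leaf — visit rye.
    At kale: go right to poppy.
      At poppy: no left child.
      At poppy: go right to ash.
        ash is a leaf — visit ash.
      Visit poppy.
    Visit kale.
  Visit rose.
Visit hop.

sage, aster, fern, teak, rye, ash, poppy, kale, rose, hop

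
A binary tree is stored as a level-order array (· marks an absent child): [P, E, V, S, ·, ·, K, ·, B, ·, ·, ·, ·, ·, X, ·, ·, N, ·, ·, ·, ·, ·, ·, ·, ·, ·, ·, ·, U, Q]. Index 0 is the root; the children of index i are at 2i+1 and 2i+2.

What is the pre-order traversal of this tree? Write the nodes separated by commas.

P, E, S, B, N, V, K, X, U, Q

Pre-order visits the node, then its left subtree, then its right subtree.
Visit P.
At P: go left to E.
  Visit E.
  At E: go left to S.
    Visit S.
    At S: no left child.
    At S: go right to B.
      Visit B.
      At B: go left to N.
        N is a leaf — visit N.
      At B: no right child.
  At E: no right child.
At P: go right to V.
  Visit V.
  At V: no left child.
  At V: go right to K.
    Visit K.
    At K: no left child.
    At K: go right to X.
      Visit X.
      At X: go left to U.
        U is a leaf — visit U.
      At X: go right to Q.
        Q is a leaf — visit Q.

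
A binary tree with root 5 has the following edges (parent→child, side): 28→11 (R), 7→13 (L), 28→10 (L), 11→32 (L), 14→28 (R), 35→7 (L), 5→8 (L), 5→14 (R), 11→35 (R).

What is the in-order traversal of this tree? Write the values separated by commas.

8, 5, 14, 10, 28, 32, 11, 13, 7, 35

In-order visits the left subtree, then the node, then the right subtree.
At 5: go left to 8.
  8 is a leaf — visit 8.
Visit 5.
At 5: go right to 14.
  At 14: no left child.
  Visit 14.
  At 14: go right to 28.
    At 28: go left to 10.
      10 is a leaf — visit 10.
    Visit 28.
    At 28: go right to 11.
      At 11: go left to 32.
        32 is a leaf — visit 32.
      Visit 11.
      At 11: go right to 35.
        At 35: go left to 7.
          At 7: go left to 13.
            13 is a leaf — visit 13.
          Visit 7.
          At 7: no right child.
        Visit 35.
        At 35: no right child.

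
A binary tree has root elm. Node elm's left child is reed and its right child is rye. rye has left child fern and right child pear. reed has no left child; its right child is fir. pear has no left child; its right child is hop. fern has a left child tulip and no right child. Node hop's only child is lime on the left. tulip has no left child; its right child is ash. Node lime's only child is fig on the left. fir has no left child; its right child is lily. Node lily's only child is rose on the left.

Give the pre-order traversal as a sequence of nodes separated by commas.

Pre-order visits the node, then its left subtree, then its right subtree.
Visit elm.
At elm: go left to reed.
  Visit reed.
  At reed: no left child.
  At reed: go right to fir.
    Visit fir.
    At fir: no left child.
    At fir: go right to lily.
      Visit lily.
      At lily: go left to rose.
        rose is a leaf — visit rose.
      At lily: no right child.
At elm: go right to rye.
  Visit rye.
  At rye: go left to fern.
    Visit fern.
    At fern: go left to tulip.
      Visit tulip.
      At tulip: no left child.
      At tulip: go right to ash.
        ash is a leaf — visit ash.
    At fern: no right child.
  At rye: go right to pear.
    Visit pear.
    At pear: no left child.
    At pear: go right to hop.
      Visit hop.
      At hop: go left to lime.
        Visit lime.
        At lime: go left to fig.
          fig is a leaf — visit fig.
        At lime: no right child.
      At hop: no right child.

elm, reed, fir, lily, rose, rye, fern, tulip, ash, pear, hop, lime, fig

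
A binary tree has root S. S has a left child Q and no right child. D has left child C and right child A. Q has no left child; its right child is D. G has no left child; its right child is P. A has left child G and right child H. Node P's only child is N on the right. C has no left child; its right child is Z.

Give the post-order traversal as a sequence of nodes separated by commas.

Post-order visits the left subtree, then the right subtree, then the node.
At S: go left to Q.
  At Q: no left child.
  At Q: go right to D.
    At D: go left to C.
      At C: no left child.
      At C: go right to Z.
        Z is a leaf — visit Z.
      Visit C.
    At D: go right to A.
      At A: go left to G.
        At G: no left child.
        At G: go right to P.
          At P: no left child.
          At P: go right to N.
            N is a leaf — visit N.
          Visit P.
        Visit G.
      At A: go right to H.
        H is a leaf — visit H.
      Visit A.
    Visit D.
  Visit Q.
At S: no right child.
Visit S.

Z, C, N, P, G, H, A, D, Q, S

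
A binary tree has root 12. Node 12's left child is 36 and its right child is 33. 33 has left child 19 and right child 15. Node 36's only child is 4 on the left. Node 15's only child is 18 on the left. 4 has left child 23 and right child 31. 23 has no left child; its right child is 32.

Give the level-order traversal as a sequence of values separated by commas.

12, 36, 33, 4, 19, 15, 23, 31, 18, 32

Level-order visits nodes level by level from the root, left to right within each level.
Level 0: 12
Level 1: 36, 33
Level 2: 4, 19, 15
Level 3: 23, 31, 18
Level 4: 32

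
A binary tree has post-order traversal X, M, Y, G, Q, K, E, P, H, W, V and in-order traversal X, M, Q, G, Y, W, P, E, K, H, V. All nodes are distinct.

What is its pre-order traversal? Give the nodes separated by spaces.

V W Q M X G Y H P E K

The last element of post-order is the root; it splits in-order into left and right subtrees.
Root V: left subtree has 10 nodes {X, M, Q, G, Y, W, P, E, K, H}, right has 0 { }.
  Root W: left subtree has 5 nodes {X, M, Q, G, Y}, right has 4 {P, E, K, H}.
    Root Q: left subtree has 2 nodes {X, M}, right has 2 {G, Y}.
      Root M: left subtree has 1 node {X}, right has 0 { }.
      Root G: left subtree has 0 nodes { }, right has 1 {Y}.
    Root H: left subtree has 3 nodes {P, E, K}, right has 0 { }.
      Root P: left subtree has 0 nodes { }, right has 2 {E, K}.
        Root E: left subtree has 0 nodes { }, right has 1 {K}.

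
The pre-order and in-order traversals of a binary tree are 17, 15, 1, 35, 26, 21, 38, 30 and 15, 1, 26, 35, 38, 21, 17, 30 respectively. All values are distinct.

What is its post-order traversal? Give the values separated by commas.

26, 38, 21, 35, 1, 15, 30, 17

The first element of pre-order is the root; it splits in-order into left and right subtrees.
Root 17: left subtree has 6 nodes {15, 1, 26, 35, 38, 21}, right has 1 {30}.
  Root 15: left subtree has 0 nodes { }, right has 5 {1, 26, 35, 38, 21}.
    Root 1: left subtree has 0 nodes { }, right has 4 {26, 35, 38, 21}.
      Root 35: left subtree has 1 node {26}, right has 2 {38, 21}.
        Root 21: left subtree has 1 node {38}, right has 0 { }.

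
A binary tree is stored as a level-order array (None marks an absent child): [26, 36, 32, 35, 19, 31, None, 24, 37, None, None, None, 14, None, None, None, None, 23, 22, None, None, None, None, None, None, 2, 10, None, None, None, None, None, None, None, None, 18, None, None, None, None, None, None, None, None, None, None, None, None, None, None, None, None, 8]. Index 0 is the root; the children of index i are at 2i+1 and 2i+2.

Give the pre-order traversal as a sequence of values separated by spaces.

26 36 35 24 37 23 18 22 19 32 31 14 2 8 10

Pre-order visits the node, then its left subtree, then its right subtree.
Visit 26.
At 26: go left to 36.
  Visit 36.
  At 36: go left to 35.
    Visit 35.
    At 35: go left to 24.
      24 is a leaf — visit 24.
    At 35: go right to 37.
      Visit 37.
      At 37: go left to 23.
        Visit 23.
        At 23: go left to 18.
          18 is a leaf — visit 18.
        At 23: no right child.
      At 37: go right to 22.
        22 is a leaf — visit 22.
  At 36: go right to 19.
    19 is a leaf — visit 19.
At 26: go right to 32.
  Visit 32.
  At 32: go left to 31.
    Visit 31.
    At 31: no left child.
    At 31: go right to 14.
      Visit 14.
      At 14: go left to 2.
        Visit 2.
        At 2: no left child.
        At 2: go right to 8.
          8 is a leaf — visit 8.
      At 14: go right to 10.
        10 is a leaf — visit 10.
  At 32: no right child.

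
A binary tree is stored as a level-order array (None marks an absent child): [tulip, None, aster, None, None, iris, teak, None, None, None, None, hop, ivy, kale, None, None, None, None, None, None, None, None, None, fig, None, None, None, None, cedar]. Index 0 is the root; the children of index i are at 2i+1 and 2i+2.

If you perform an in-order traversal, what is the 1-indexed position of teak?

In-order visits the left subtree, then the node, then the right subtree.
At tulip: no left child.
Visit tulip.
At tulip: go right to aster.
  At aster: go left to iris.
    At iris: go left to hop.
      At hop: go left to fig.
        fig is a leaf — visit fig.
      Visit hop.
      At hop: no right child.
    Visit iris.
    At iris: go right to ivy.
      ivy is a leaf — visit ivy.
  Visit aster.
  At aster: go right to teak.
    At teak: go left to kale.
      At kale: no left child.
      Visit kale.
      At kale: go right to cedar.
        cedar is a leaf — visit cedar.
    Visit teak.
    At teak: no right child.
Full in-order sequence: tulip, fig, hop, iris, ivy, aster, kale, cedar, teak.

9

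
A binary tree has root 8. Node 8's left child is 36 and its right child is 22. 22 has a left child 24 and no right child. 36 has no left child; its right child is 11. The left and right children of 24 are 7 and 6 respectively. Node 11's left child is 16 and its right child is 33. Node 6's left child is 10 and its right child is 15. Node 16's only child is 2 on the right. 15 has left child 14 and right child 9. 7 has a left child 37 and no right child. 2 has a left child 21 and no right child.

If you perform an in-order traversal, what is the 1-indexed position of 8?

7

In-order visits the left subtree, then the node, then the right subtree.
At 8: go left to 36.
  At 36: no left child.
  Visit 36.
  At 36: go right to 11.
    At 11: go left to 16.
      At 16: no left child.
      Visit 16.
      At 16: go right to 2.
        At 2: go left to 21.
          21 is a leaf — visit 21.
        Visit 2.
        At 2: no right child.
    Visit 11.
    At 11: go right to 33.
      33 is a leaf — visit 33.
Visit 8.
At 8: go right to 22.
  At 22: go left to 24.
    At 24: go left to 7.
      At 7: go left to 37.
        37 is a leaf — visit 37.
      Visit 7.
      At 7: no right child.
    Visit 24.
    At 24: go right to 6.
      At 6: go left to 10.
        10 is a leaf — visit 10.
      Visit 6.
      At 6: go right to 15.
        At 15: go left to 14.
          14 is a leaf — visit 14.
        Visit 15.
        At 15: go right to 9.
          9 is a leaf — visit 9.
  Visit 22.
  At 22: no right child.
Full in-order sequence: 36, 16, 21, 2, 11, 33, 8, 37, 7, 24, 10, 6, 14, 15, 9, 22.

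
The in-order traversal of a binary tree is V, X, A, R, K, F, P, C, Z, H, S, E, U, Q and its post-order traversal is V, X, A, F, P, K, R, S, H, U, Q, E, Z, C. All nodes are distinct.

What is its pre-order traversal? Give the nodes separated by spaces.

The last element of post-order is the root; it splits in-order into left and right subtrees.
Root C: left subtree has 7 nodes {V, X, A, R, K, F, P}, right has 6 {Z, H, S, E, U, Q}.
  Root R: left subtree has 3 nodes {V, X, A}, right has 3 {K, F, P}.
    Root A: left subtree has 2 nodes {V, X}, right has 0 { }.
      Root X: left subtree has 1 node {V}, right has 0 { }.
    Root K: left subtree has 0 nodes { }, right has 2 {F, P}.
      Root P: left subtree has 1 node {F}, right has 0 { }.
  Root Z: left subtree has 0 nodes { }, right has 5 {H, S, E, U, Q}.
    Root E: left subtree has 2 nodes {H, S}, right has 2 {U, Q}.
      Root H: left subtree has 0 nodes { }, right has 1 {S}.
      Root Q: left subtree has 1 node {U}, right has 0 { }.

C R A X V K P F Z E H S Q U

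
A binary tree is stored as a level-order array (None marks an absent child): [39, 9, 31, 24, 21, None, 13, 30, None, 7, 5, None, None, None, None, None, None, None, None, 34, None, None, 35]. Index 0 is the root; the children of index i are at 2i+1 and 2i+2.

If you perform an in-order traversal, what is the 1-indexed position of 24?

In-order visits the left subtree, then the node, then the right subtree.
At 39: go left to 9.
  At 9: go left to 24.
    At 24: go left to 30.
      30 is a leaf — visit 30.
    Visit 24.
    At 24: no right child.
  Visit 9.
  At 9: go right to 21.
    At 21: go left to 7.
      At 7: go left to 34.
        34 is a leaf — visit 34.
      Visit 7.
      At 7: no right child.
    Visit 21.
    At 21: go right to 5.
      At 5: no left child.
      Visit 5.
      At 5: go right to 35.
        35 is a leaf — visit 35.
Visit 39.
At 39: go right to 31.
  At 31: no left child.
  Visit 31.
  At 31: go right to 13.
    13 is a leaf — visit 13.
Full in-order sequence: 30, 24, 9, 34, 7, 21, 5, 35, 39, 31, 13.

2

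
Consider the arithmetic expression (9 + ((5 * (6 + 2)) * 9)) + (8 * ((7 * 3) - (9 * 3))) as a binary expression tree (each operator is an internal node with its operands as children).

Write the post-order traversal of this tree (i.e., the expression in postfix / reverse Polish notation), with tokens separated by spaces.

9 5 6 2 + * 9 * + 8 7 3 * 9 3 * - * +

Post-order on an expression tree gives postfix notation: for each operator, emit left operand, right operand, then the operator.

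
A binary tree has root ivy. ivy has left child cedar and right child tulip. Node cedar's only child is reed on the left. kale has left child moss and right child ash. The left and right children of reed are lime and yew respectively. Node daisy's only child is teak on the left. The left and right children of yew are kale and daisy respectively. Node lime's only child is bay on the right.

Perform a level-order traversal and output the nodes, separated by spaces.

Level-order visits nodes level by level from the root, left to right within each level.
Level 0: ivy
Level 1: cedar, tulip
Level 2: reed
Level 3: lime, yew
Level 4: bay, kale, daisy
Level 5: moss, ash, teak

ivy cedar tulip reed lime yew bay kale daisy moss ash teak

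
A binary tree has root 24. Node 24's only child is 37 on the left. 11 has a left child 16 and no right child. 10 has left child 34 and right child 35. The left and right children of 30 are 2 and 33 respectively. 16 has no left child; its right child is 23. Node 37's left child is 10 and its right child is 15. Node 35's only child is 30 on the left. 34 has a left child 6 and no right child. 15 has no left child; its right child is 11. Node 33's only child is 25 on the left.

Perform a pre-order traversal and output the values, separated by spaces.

24 37 10 34 6 35 30 2 33 25 15 11 16 23

Pre-order visits the node, then its left subtree, then its right subtree.
Visit 24.
At 24: go left to 37.
  Visit 37.
  At 37: go left to 10.
    Visit 10.
    At 10: go left to 34.
      Visit 34.
      At 34: go left to 6.
        6 is a leaf — visit 6.
      At 34: no right child.
    At 10: go right to 35.
      Visit 35.
      At 35: go left to 30.
        Visit 30.
        At 30: go left to 2.
          2 is a leaf — visit 2.
        At 30: go right to 33.
          Visit 33.
          At 33: go left to 25.
            25 is a leaf — visit 25.
          At 33: no right child.
      At 35: no right child.
  At 37: go right to 15.
    Visit 15.
    At 15: no left child.
    At 15: go right to 11.
      Visit 11.
      At 11: go left to 16.
        Visit 16.
        At 16: no left child.
        At 16: go right to 23.
          23 is a leaf — visit 23.
      At 11: no right child.
At 24: no right child.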